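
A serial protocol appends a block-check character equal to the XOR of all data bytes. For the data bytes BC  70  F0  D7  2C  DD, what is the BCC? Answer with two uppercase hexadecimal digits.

1A

XOR the bytes together:
  start with 0xBC
  0xBC ⊕ 0x70 = 0xCC
  0xCC ⊕ 0xF0 = 0x3C
  0x3C ⊕ 0xD7 = 0xEB
  0xEB ⊕ 0x2C = 0xC7
  0xC7 ⊕ 0xDD = 0x1A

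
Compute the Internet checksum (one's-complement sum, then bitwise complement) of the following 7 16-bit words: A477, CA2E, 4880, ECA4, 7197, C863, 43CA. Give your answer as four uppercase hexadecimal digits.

DE6E

One's-complement addition (fold any carry out of bit 15 back into bit 0):
  0xA477 + 0xCA2E = 0x16EA5 → wrap carry → 0x6EA6
  0x6EA6 + 0x4880 = 0x0B726
  0xB726 + 0xECA4 = 0x1A3CA → wrap carry → 0xA3CB
  0xA3CB + 0x7197 = 0x11562 → wrap carry → 0x1563
  0x1563 + 0xC863 = 0x0DDC6
  0xDDC6 + 0x43CA = 0x12190 → wrap carry → 0x2191
One's-complement sum = 0x2191.
Checksum = ~0x2191 & 0xFFFF = 0xDE6E.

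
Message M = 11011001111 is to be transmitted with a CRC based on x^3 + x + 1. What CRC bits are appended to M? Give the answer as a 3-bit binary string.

Append 3 zeros: 11011001111000. Divide by 1011 (XOR where the leading bit is 1):
  pos 0: 1101 XOR 1011 = 0110
  pos 1: 1101 XOR 1011 = 0110
  pos 2: 1100 XOR 1011 = 0111
  pos 3: 1110 XOR 1011 = 0101
  pos 4: 1011 XOR 1011 = 0000
  pos 8: 1110 XOR 1011 = 0101
  pos 9: 1010 XOR 1011 = 0001
Remainder (last 3 bits) = 010. This is the CRC / FCS.

010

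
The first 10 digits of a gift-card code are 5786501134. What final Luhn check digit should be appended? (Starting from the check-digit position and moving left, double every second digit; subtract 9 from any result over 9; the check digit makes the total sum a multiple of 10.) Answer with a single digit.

Partial digits right→left: 4 3 1 1 0 5 6 8 7 5
Double every second digit counting from the check-digit position (so the 1st, 3rd, 5th, ... of the partial from the right).
  doubled (with −9 where >9): 8 2 0 3 5 → sum 18
  kept as-is: 3 1 5 8 5 → sum 22
Total = 18 + 22 = 40.
Check digit = (10 − (40 mod 10)) mod 10 = 0.

0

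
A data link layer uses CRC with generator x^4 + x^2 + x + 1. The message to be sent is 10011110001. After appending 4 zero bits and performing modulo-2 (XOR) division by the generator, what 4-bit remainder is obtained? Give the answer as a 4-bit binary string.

1111

Append 4 zeros: 100111100010000. Divide by 10111 (XOR where the leading bit is 1):
  pos 0: 10011 XOR 10111 = 00100
  pos 2: 10011 XOR 10111 = 00100
  pos 4: 10000 XOR 10111 = 00111
  pos 6: 11101 XOR 10111 = 01010
  pos 7: 10100 XOR 10111 = 00011
  pos 10: 11000 XOR 10111 = 01111
Remainder (last 4 bits) = 1111. This is the CRC / FCS.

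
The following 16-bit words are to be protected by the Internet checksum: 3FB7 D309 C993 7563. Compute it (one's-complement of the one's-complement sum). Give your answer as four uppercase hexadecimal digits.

AE47

One's-complement addition (fold any carry out of bit 15 back into bit 0):
  0x3FB7 + 0xD309 = 0x112C0 → wrap carry → 0x12C1
  0x12C1 + 0xC993 = 0x0DC54
  0xDC54 + 0x7563 = 0x151B7 → wrap carry → 0x51B8
One's-complement sum = 0x51B8.
Checksum = ~0x51B8 & 0xFFFF = 0xAE47.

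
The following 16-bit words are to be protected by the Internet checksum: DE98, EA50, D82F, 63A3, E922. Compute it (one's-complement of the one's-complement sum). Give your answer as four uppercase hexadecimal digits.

One's-complement addition (fold any carry out of bit 15 back into bit 0):
  0xDE98 + 0xEA50 = 0x1C8E8 → wrap carry → 0xC8E9
  0xC8E9 + 0xD82F = 0x1A118 → wrap carry → 0xA119
  0xA119 + 0x63A3 = 0x104BC → wrap carry → 0x04BD
  0x04BD + 0xE922 = 0x0EDDF
One's-complement sum = 0xEDDF.
Checksum = ~0xEDDF & 0xFFFF = 0x1220.

1220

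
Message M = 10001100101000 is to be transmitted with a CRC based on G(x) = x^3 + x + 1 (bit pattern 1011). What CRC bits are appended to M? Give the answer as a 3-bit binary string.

Append 3 zeros: 10001100101000000. Divide by 1011 (XOR where the leading bit is 1):
  pos 0: 1000 XOR 1011 = 0011
  pos 2: 1111 XOR 1011 = 0100
  pos 3: 1000 XOR 1011 = 0011
  pos 5: 1101 XOR 1011 = 0110
  pos 6: 1100 XOR 1011 = 0111
  pos 7: 1111 XOR 1011 = 0100
  pos 8: 1000 XOR 1011 = 0011
  pos 10: 1100 XOR 1011 = 0111
  pos 11: 1110 XOR 1011 = 0101
  pos 12: 1010 XOR 1011 = 0001
Remainder (last 3 bits) = 010. This is the CRC / FCS.

010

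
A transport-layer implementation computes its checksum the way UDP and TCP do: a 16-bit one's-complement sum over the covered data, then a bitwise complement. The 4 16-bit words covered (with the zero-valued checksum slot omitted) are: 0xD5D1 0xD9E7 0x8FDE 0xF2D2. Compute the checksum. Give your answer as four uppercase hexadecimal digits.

One's-complement addition (fold any carry out of bit 15 back into bit 0):
  0xD5D1 + 0xD9E7 = 0x1AFB8 → wrap carry → 0xAFB9
  0xAFB9 + 0x8FDE = 0x13F97 → wrap carry → 0x3F98
  0x3F98 + 0xF2D2 = 0x1326A → wrap carry → 0x326B
One's-complement sum = 0x326B.
Checksum = ~0x326B & 0xFFFF = 0xCD94.

CD94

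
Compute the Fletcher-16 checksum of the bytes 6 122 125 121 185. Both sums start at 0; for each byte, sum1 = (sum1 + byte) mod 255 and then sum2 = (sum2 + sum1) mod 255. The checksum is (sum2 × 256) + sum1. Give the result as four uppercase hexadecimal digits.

2D31

Running sums (mod 255):
  after byte 0 (6): sum1=6, sum2=6
  after byte 1 (122): sum1=128, sum2=134
  after byte 2 (125): sum1=253, sum2=132
  after byte 3 (121): sum1=119, sum2=251
  after byte 4 (185): sum1=49, sum2=45
Checksum = sum2·256 + sum1 = 45·256 + 49 = 11569 = 0x2D31.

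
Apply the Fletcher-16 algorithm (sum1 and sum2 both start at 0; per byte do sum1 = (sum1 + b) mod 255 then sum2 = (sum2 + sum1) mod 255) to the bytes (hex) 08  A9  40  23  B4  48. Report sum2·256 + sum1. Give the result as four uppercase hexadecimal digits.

9C12

Running sums (mod 255):
  after byte 0 (08): sum1=8, sum2=8
  after byte 1 (A9): sum1=177, sum2=185
  after byte 2 (40): sum1=241, sum2=171
  after byte 3 (23): sum1=21, sum2=192
  after byte 4 (B4): sum1=201, sum2=138
  after byte 5 (48): sum1=18, sum2=156
Checksum = sum2·256 + sum1 = 156·256 + 18 = 39954 = 0x9C12.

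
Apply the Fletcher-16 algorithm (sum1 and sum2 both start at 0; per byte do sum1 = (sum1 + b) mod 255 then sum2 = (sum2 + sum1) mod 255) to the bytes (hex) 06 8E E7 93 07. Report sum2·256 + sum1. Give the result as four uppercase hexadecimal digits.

Running sums (mod 255):
  after byte 0 (06): sum1=6, sum2=6
  after byte 1 (8E): sum1=148, sum2=154
  after byte 2 (E7): sum1=124, sum2=23
  after byte 3 (93): sum1=16, sum2=39
  after byte 4 (07): sum1=23, sum2=62
Checksum = sum2·256 + sum1 = 62·256 + 23 = 15895 = 0x3E17.

3E17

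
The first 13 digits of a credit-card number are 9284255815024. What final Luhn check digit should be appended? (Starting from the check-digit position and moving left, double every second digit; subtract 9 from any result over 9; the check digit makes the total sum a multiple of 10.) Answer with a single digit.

Partial digits right→left: 4 2 0 5 1 8 5 5 2 4 8 2 9
Double every second digit counting from the check-digit position (so the 1st, 3rd, 5th, ... of the partial from the right).
  doubled (with −9 where >9): 8 0 2 1 4 7 9 → sum 31
  kept as-is: 2 5 8 5 4 2 → sum 26
Total = 31 + 26 = 57.
Check digit = (10 − (57 mod 10)) mod 10 = 3.

3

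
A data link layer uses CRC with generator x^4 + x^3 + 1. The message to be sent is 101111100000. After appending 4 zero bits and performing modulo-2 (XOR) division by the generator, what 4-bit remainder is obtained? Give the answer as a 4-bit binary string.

0110

Append 4 zeros: 1011111000000000. Divide by 11001 (XOR where the leading bit is 1):
  pos 0: 10111 XOR 11001 = 01110
  pos 1: 11101 XOR 11001 = 00100
  pos 3: 10010 XOR 11001 = 01011
  pos 4: 10110 XOR 11001 = 01111
  pos 5: 11110 XOR 11001 = 00111
  pos 7: 11100 XOR 11001 = 00101
  pos 9: 10100 XOR 11001 = 01101
  pos 10: 11010 XOR 11001 = 00011
Remainder (last 4 bits) = 0110. This is the CRC / FCS.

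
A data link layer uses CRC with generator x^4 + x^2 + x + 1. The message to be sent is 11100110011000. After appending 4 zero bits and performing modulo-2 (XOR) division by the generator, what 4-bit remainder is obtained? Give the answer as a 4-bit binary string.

Append 4 zeros: 111001100110000000. Divide by 10111 (XOR where the leading bit is 1):
  pos 0: 11100 XOR 10111 = 01011
  pos 1: 10111 XOR 10111 = 00000
  pos 6: 10011 XOR 10111 = 00100
  pos 8: 10000 XOR 10111 = 00111
  pos 10: 11100 XOR 10111 = 01011
  pos 11: 10110 XOR 10111 = 00001
Remainder (last 4 bits) = 0100. This is the CRC / FCS.

0100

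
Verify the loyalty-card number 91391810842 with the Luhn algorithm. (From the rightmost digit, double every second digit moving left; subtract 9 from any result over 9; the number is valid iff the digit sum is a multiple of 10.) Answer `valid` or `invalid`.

From the right, keep odd positions and double even positions (subtract 9 from any doubled value over 9):
  doubled (positions 2,4,...): 8 0 7 9 2 → sum 26
  kept (positions 1,3,...): 2 8 1 1 3 9 → sum 24
Total = 50.
50 mod 10 = 0, so the number is valid.

valid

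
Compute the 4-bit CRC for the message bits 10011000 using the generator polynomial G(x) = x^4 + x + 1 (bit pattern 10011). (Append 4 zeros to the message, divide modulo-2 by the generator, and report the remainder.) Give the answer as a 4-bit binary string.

Append 4 zeros: 100110000000. Divide by 10011 (XOR where the leading bit is 1):
  pos 0: 10011 XOR 10011 = 00000
Remainder (last 4 bits) = 0000. This is the CRC / FCS.

0000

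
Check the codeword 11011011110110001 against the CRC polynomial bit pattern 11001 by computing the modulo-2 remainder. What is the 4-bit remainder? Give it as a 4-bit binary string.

0011

Modulo-2 division of 11011011110110001 by 11001:
  pos 0: 11011 XOR 11001 = 00010
  pos 3: 10011 XOR 11001 = 01010
  pos 4: 10101 XOR 11001 = 01100
  pos 5: 11001 XOR 11001 = 00000
  pos 11: 11000 XOR 11001 = 00001
Remainder = 0011 (nonzero — an error is detected).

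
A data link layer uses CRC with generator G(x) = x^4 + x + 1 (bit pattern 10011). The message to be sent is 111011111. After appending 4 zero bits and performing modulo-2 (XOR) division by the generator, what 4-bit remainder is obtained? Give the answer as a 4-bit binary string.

0001

Append 4 zeros: 1110111110000. Divide by 10011 (XOR where the leading bit is 1):
  pos 0: 11101 XOR 10011 = 01110
  pos 1: 11101 XOR 10011 = 01110
  pos 2: 11101 XOR 10011 = 01110
  pos 3: 11101 XOR 10011 = 01110
  pos 4: 11101 XOR 10011 = 01110
  pos 5: 11100 XOR 10011 = 01111
  pos 6: 11110 XOR 10011 = 01101
  pos 7: 11010 XOR 10011 = 01001
  pos 8: 10010 XOR 10011 = 00001
Remainder (last 4 bits) = 0001. This is the CRC / FCS.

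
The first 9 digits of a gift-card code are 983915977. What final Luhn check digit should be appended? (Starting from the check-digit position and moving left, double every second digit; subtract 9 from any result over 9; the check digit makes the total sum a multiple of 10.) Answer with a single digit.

Partial digits right→left: 7 7 9 5 1 9 3 8 9
Double every second digit counting from the check-digit position (so the 1st, 3rd, 5th, ... of the partial from the right).
  doubled (with −9 where >9): 5 9 2 6 9 → sum 31
  kept as-is: 7 5 9 8 → sum 29
Total = 31 + 29 = 60.
Check digit = (10 − (60 mod 10)) mod 10 = 0.

0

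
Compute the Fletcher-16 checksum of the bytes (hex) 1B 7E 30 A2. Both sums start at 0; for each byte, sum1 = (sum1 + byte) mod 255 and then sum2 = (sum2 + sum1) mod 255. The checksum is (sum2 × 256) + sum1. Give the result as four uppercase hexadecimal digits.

EA6C

Running sums (mod 255):
  after byte 0 (1B): sum1=27, sum2=27
  after byte 1 (7E): sum1=153, sum2=180
  after byte 2 (30): sum1=201, sum2=126
  after byte 3 (A2): sum1=108, sum2=234
Checksum = sum2·256 + sum1 = 234·256 + 108 = 60012 = 0xEA6C.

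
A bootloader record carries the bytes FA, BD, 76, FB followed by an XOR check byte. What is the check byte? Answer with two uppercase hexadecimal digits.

CA

XOR the bytes together:
  start with 0xFA
  0xFA ⊕ 0xBD = 0x47
  0x47 ⊕ 0x76 = 0x31
  0x31 ⊕ 0xFB = 0xCA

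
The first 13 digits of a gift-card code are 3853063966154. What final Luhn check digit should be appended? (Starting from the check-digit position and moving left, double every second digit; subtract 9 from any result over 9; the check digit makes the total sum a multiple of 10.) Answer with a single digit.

Partial digits right→left: 4 5 1 6 6 9 3 6 0 3 5 8 3
Double every second digit counting from the check-digit position (so the 1st, 3rd, 5th, ... of the partial from the right).
  doubled (with −9 where >9): 8 2 3 6 0 1 6 → sum 26
  kept as-is: 5 6 9 6 3 8 → sum 37
Total = 26 + 37 = 63.
Check digit = (10 − (63 mod 10)) mod 10 = 7.

7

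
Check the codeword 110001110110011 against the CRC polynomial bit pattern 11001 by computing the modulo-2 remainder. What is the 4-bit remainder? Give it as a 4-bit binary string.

Modulo-2 division of 110001110110011 by 11001:
  pos 0: 11000 XOR 11001 = 00001
  pos 4: 11110 XOR 11001 = 00111
  pos 6: 11111 XOR 11001 = 00110
  pos 8: 11000 XOR 11001 = 00001
Remainder = 0111 (nonzero — an error is detected).

0111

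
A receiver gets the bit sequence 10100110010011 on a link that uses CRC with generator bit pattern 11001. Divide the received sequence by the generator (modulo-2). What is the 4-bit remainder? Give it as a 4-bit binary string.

Modulo-2 division of 10100110010011 by 11001:
  pos 0: 10100 XOR 11001 = 01101
  pos 1: 11011 XOR 11001 = 00010
  pos 4: 10100 XOR 11001 = 01101
  pos 5: 11011 XOR 11001 = 00010
  pos 8: 10001 XOR 11001 = 01000
  pos 9: 10001 XOR 11001 = 01000
Remainder = 1000 (nonzero — an error is detected).

1000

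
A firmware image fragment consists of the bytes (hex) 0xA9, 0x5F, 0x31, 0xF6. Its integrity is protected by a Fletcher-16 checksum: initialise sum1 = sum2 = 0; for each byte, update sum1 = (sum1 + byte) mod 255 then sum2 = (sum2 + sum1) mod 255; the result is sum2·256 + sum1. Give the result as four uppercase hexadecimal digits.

1E31

Running sums (mod 255):
  after byte 0 (0xA9): sum1=169, sum2=169
  after byte 1 (0x5F): sum1=9, sum2=178
  after byte 2 (0x31): sum1=58, sum2=236
  after byte 3 (0xF6): sum1=49, sum2=30
Checksum = sum2·256 + sum1 = 30·256 + 49 = 7729 = 0x1E31.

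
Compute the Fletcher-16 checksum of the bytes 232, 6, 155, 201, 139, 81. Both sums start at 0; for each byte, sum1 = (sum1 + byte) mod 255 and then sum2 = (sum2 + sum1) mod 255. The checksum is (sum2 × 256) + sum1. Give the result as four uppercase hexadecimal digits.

Running sums (mod 255):
  after byte 0 (232): sum1=232, sum2=232
  after byte 1 (6): sum1=238, sum2=215
  after byte 2 (155): sum1=138, sum2=98
  after byte 3 (201): sum1=84, sum2=182
  after byte 4 (139): sum1=223, sum2=150
  after byte 5 (81): sum1=49, sum2=199
Checksum = sum2·256 + sum1 = 199·256 + 49 = 50993 = 0xC731.

C731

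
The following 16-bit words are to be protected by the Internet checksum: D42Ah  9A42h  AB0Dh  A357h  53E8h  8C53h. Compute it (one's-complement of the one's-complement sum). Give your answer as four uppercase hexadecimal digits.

62F1

One's-complement addition (fold any carry out of bit 15 back into bit 0):
  0xD42A + 0x9A42 = 0x16E6C → wrap carry → 0x6E6D
  0x6E6D + 0xAB0D = 0x1197A → wrap carry → 0x197B
  0x197B + 0xA357 = 0x0BCD2
  0xBCD2 + 0x53E8 = 0x110BA → wrap carry → 0x10BB
  0x10BB + 0x8C53 = 0x09D0E
One's-complement sum = 0x9D0E.
Checksum = ~0x9D0E & 0xFFFF = 0x62F1.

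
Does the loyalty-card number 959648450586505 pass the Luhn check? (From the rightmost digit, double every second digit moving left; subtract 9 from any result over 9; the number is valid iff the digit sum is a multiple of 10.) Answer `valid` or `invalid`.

From the right, keep odd positions and double even positions (subtract 9 from any doubled value over 9):
  doubled (positions 2,4,...): 0 3 1 1 7 3 1 → sum 16
  kept (positions 1,3,...): 5 5 8 0 4 4 9 9 → sum 44
Total = 60.
60 mod 10 = 0, so the number is valid.

valid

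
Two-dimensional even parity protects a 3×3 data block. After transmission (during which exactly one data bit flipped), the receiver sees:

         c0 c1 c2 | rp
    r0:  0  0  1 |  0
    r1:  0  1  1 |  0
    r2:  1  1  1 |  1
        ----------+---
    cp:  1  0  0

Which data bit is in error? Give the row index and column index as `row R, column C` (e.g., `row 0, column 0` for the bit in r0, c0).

row 0, column 2

Recompute each row's even parity and compare to rp:
  r0: data parity 1, sent rp 0 → mismatch
  r1: data parity 0, sent rp 0 → ok
  r2: data parity 1, sent rp 1 → ok
Recompute each column's even parity and compare to cp:
  c0: data parity 1, sent cp 1 → ok
  c1: data parity 0, sent cp 0 → ok
  c2: data parity 1, sent cp 0 → mismatch
Exactly one row (r0) and one column (c2) fail → the flipped bit is at their intersection.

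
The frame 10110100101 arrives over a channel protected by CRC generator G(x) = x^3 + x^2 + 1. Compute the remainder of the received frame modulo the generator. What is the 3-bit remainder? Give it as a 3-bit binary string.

000

Modulo-2 division of 10110100101 by 1101:
  pos 0: 1011 XOR 1101 = 0110
  pos 1: 1100 XOR 1101 = 0001
  pos 4: 1100 XOR 1101 = 0001
  pos 7: 1101 XOR 1101 = 0000
Remainder = 000 (zero — the frame passes the CRC check).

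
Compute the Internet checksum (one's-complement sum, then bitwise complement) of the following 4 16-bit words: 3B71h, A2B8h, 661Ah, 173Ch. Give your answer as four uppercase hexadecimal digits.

One's-complement addition (fold any carry out of bit 15 back into bit 0):
  0x3B71 + 0xA2B8 = 0x0DE29
  0xDE29 + 0x661A = 0x14443 → wrap carry → 0x4444
  0x4444 + 0x173C = 0x05B80
One's-complement sum = 0x5B80.
Checksum = ~0x5B80 & 0xFFFF = 0xA47F.

A47F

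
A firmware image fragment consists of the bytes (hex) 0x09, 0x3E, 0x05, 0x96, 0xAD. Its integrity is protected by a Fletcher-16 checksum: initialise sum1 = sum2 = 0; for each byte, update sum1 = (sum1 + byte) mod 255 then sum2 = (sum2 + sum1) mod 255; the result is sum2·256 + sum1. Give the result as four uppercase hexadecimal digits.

1090

Running sums (mod 255):
  after byte 0 (0x09): sum1=9, sum2=9
  after byte 1 (0x3E): sum1=71, sum2=80
  after byte 2 (0x05): sum1=76, sum2=156
  after byte 3 (0x96): sum1=226, sum2=127
  after byte 4 (0xAD): sum1=144, sum2=16
Checksum = sum2·256 + sum1 = 16·256 + 144 = 4240 = 0x1090.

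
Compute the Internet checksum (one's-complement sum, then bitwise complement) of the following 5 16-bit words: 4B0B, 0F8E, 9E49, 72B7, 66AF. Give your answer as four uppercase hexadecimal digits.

One's-complement addition (fold any carry out of bit 15 back into bit 0):
  0x4B0B + 0x0F8E = 0x05A99
  0x5A99 + 0x9E49 = 0x0F8E2
  0xF8E2 + 0x72B7 = 0x16B99 → wrap carry → 0x6B9A
  0x6B9A + 0x66AF = 0x0D249
One's-complement sum = 0xD249.
Checksum = ~0xD249 & 0xFFFF = 0x2DB6.

2DB6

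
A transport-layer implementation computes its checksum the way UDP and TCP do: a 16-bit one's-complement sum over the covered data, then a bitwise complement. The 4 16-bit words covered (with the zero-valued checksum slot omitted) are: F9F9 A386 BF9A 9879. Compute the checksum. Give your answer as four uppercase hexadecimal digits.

0A6B

One's-complement addition (fold any carry out of bit 15 back into bit 0):
  0xF9F9 + 0xA386 = 0x19D7F → wrap carry → 0x9D80
  0x9D80 + 0xBF9A = 0x15D1A → wrap carry → 0x5D1B
  0x5D1B + 0x9879 = 0x0F594
One's-complement sum = 0xF594.
Checksum = ~0xF594 & 0xFFFF = 0x0A6B.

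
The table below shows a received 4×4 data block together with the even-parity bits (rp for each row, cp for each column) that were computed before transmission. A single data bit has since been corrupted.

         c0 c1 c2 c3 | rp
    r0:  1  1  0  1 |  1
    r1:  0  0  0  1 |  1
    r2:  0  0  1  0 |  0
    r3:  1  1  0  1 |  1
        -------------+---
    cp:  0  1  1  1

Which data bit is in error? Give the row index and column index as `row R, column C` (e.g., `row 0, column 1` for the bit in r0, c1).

Recompute each row's even parity and compare to rp:
  r0: data parity 1, sent rp 1 → ok
  r1: data parity 1, sent rp 1 → ok
  r2: data parity 1, sent rp 0 → mismatch
  r3: data parity 1, sent rp 1 → ok
Recompute each column's even parity and compare to cp:
  c0: data parity 0, sent cp 0 → ok
  c1: data parity 0, sent cp 1 → mismatch
  c2: data parity 1, sent cp 1 → ok
  c3: data parity 1, sent cp 1 → ok
Exactly one row (r2) and one column (c1) fail → the flipped bit is at their intersection.

row 2, column 1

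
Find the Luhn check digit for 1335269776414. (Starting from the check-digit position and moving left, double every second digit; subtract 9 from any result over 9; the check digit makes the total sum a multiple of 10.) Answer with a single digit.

0

Partial digits right→left: 4 1 4 6 7 7 9 6 2 5 3 3 1
Double every second digit counting from the check-digit position (so the 1st, 3rd, 5th, ... of the partial from the right).
  doubled (with −9 where >9): 8 8 5 9 4 6 2 → sum 42
  kept as-is: 1 6 7 6 5 3 → sum 28
Total = 42 + 28 = 70.
Check digit = (10 − (70 mod 10)) mod 10 = 0.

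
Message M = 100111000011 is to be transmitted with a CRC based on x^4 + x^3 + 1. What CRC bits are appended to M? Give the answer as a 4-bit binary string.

0111

Append 4 zeros: 1001110000110000. Divide by 11001 (XOR where the leading bit is 1):
  pos 0: 10011 XOR 11001 = 01010
  pos 1: 10101 XOR 11001 = 01100
  pos 2: 11000 XOR 11001 = 00001
  pos 6: 10001 XOR 11001 = 01000
  pos 7: 10001 XOR 11001 = 01000
  pos 8: 10000 XOR 11001 = 01001
  pos 9: 10010 XOR 11001 = 01011
  pos 10: 10110 XOR 11001 = 01111
  pos 11: 11110 XOR 11001 = 00111
Remainder (last 4 bits) = 0111. This is the CRC / FCS.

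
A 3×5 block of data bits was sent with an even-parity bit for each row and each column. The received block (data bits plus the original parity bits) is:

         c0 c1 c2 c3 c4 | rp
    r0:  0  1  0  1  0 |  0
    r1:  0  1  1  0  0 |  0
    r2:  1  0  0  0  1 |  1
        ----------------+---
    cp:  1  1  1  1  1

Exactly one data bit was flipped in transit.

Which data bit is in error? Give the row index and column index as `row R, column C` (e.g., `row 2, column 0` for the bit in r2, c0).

row 2, column 1

Recompute each row's even parity and compare to rp:
  r0: data parity 0, sent rp 0 → ok
  r1: data parity 0, sent rp 0 → ok
  r2: data parity 0, sent rp 1 → mismatch
Recompute each column's even parity and compare to cp:
  c0: data parity 1, sent cp 1 → ok
  c1: data parity 0, sent cp 1 → mismatch
  c2: data parity 1, sent cp 1 → ok
  c3: data parity 1, sent cp 1 → ok
  c4: data parity 1, sent cp 1 → ok
Exactly one row (r2) and one column (c1) fail → the flipped bit is at their intersection.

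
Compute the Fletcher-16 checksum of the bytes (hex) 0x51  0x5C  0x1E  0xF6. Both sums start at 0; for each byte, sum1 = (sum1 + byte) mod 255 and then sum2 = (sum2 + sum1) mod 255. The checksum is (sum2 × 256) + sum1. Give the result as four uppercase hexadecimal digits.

Running sums (mod 255):
  after byte 0 (0x51): sum1=81, sum2=81
  after byte 1 (0x5C): sum1=173, sum2=254
  after byte 2 (0x1E): sum1=203, sum2=202
  after byte 3 (0xF6): sum1=194, sum2=141
Checksum = sum2·256 + sum1 = 141·256 + 194 = 36290 = 0x8DC2.

8DC2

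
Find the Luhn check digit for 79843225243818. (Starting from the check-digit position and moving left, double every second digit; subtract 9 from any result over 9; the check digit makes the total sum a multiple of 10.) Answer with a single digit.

Partial digits right→left: 8 1 8 3 4 2 5 2 2 3 4 8 9 7
Double every second digit counting from the check-digit position (so the 1st, 3rd, 5th, ... of the partial from the right).
  doubled (with −9 where >9): 7 7 8 1 4 8 9 → sum 44
  kept as-is: 1 3 2 2 3 8 7 → sum 26
Total = 44 + 26 = 70.
Check digit = (10 − (70 mod 10)) mod 10 = 0.

0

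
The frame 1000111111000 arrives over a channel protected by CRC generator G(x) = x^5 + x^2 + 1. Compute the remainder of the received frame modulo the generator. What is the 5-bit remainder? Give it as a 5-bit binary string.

Modulo-2 division of 1000111111000 by 100101:
  pos 0: 100011 XOR 100101 = 000110
  pos 3: 110111 XOR 100101 = 010010
  pos 4: 100101 XOR 100101 = 000000
Remainder = 00000 (zero — the frame passes the CRC check).

00000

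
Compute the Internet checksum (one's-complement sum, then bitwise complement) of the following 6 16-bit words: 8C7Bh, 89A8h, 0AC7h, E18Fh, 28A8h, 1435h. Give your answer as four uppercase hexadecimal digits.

C0A7

One's-complement addition (fold any carry out of bit 15 back into bit 0):
  0x8C7B + 0x89A8 = 0x11623 → wrap carry → 0x1624
  0x1624 + 0x0AC7 = 0x020EB
  0x20EB + 0xE18F = 0x1027A → wrap carry → 0x027B
  0x027B + 0x28A8 = 0x02B23
  0x2B23 + 0x1435 = 0x03F58
One's-complement sum = 0x3F58.
Checksum = ~0x3F58 & 0xFFFF = 0xC0A7.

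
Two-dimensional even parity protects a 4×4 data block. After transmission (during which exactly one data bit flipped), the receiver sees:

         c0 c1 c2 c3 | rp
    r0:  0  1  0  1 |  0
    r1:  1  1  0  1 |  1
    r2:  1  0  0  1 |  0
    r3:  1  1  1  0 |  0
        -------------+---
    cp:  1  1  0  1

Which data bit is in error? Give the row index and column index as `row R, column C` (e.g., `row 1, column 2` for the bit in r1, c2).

row 3, column 2

Recompute each row's even parity and compare to rp:
  r0: data parity 0, sent rp 0 → ok
  r1: data parity 1, sent rp 1 → ok
  r2: data parity 0, sent rp 0 → ok
  r3: data parity 1, sent rp 0 → mismatch
Recompute each column's even parity and compare to cp:
  c0: data parity 1, sent cp 1 → ok
  c1: data parity 1, sent cp 1 → ok
  c2: data parity 1, sent cp 0 → mismatch
  c3: data parity 1, sent cp 1 → ok
Exactly one row (r3) and one column (c2) fail → the flipped bit is at their intersection.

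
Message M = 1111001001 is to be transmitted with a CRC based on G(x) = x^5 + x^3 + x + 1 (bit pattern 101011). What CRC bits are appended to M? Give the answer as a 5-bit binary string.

Append 5 zeros: 111100100100000. Divide by 101011 (XOR where the leading bit is 1):
  pos 0: 111100 XOR 101011 = 010111
  pos 1: 101111 XOR 101011 = 000100
  pos 4: 100001 XOR 101011 = 001010
  pos 6: 101000 XOR 101011 = 000011
Remainder (last 5 bits) = 11000. This is the CRC / FCS.

11000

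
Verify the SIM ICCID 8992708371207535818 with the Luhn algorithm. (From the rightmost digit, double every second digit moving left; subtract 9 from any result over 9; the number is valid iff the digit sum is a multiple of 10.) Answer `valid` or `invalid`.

From the right, keep odd positions and double even positions (subtract 9 from any doubled value over 9):
  doubled (positions 2,4,...): 2 1 1 0 2 6 0 4 9 → sum 25
  kept (positions 1,3,...): 8 8 3 7 2 7 8 7 9 8 → sum 67
Total = 92.
92 mod 10 = 2, so the number is invalid.

invalid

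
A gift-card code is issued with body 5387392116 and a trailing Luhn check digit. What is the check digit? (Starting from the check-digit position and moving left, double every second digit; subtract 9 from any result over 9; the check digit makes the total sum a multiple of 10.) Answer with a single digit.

6

Partial digits right→left: 6 1 1 2 9 3 7 8 3 5
Double every second digit counting from the check-digit position (so the 1st, 3rd, 5th, ... of the partial from the right).
  doubled (with −9 where >9): 3 2 9 5 6 → sum 25
  kept as-is: 1 2 3 8 5 → sum 19
Total = 25 + 19 = 44.
Check digit = (10 − (44 mod 10)) mod 10 = 6.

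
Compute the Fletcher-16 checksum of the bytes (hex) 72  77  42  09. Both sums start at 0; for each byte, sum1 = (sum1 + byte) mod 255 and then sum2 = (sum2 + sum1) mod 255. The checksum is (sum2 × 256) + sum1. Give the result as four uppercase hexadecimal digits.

Running sums (mod 255):
  after byte 0 (72): sum1=114, sum2=114
  after byte 1 (77): sum1=233, sum2=92
  after byte 2 (42): sum1=44, sum2=136
  after byte 3 (09): sum1=53, sum2=189
Checksum = sum2·256 + sum1 = 189·256 + 53 = 48437 = 0xBD35.

BD35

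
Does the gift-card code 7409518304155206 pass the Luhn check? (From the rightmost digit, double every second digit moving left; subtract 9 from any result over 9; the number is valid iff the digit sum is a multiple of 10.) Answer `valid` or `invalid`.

valid

From the right, keep odd positions and double even positions (subtract 9 from any doubled value over 9):
  doubled (positions 2,4,...): 0 1 2 0 7 1 0 5 → sum 16
  kept (positions 1,3,...): 6 2 5 4 3 1 9 4 → sum 34
Total = 50.
50 mod 10 = 0, so the number is valid.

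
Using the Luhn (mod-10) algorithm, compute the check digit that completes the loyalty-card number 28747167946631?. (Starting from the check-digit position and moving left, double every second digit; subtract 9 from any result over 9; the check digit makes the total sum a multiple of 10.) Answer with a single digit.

5

Partial digits right→left: 1 3 6 6 4 9 7 6 1 7 4 7 8 2
Double every second digit counting from the check-digit position (so the 1st, 3rd, 5th, ... of the partial from the right).
  doubled (with −9 where >9): 2 3 8 5 2 8 7 → sum 35
  kept as-is: 3 6 9 6 7 7 2 → sum 40
Total = 35 + 40 = 75.
Check digit = (10 − (75 mod 10)) mod 10 = 5.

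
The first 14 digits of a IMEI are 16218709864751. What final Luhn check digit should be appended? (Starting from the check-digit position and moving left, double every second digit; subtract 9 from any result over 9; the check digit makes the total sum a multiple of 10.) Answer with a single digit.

Partial digits right→left: 1 5 7 4 6 8 9 0 7 8 1 2 6 1
Double every second digit counting from the check-digit position (so the 1st, 3rd, 5th, ... of the partial from the right).
  doubled (with −9 where >9): 2 5 3 9 5 2 3 → sum 29
  kept as-is: 5 4 8 0 8 2 1 → sum 28
Total = 29 + 28 = 57.
Check digit = (10 − (57 mod 10)) mod 10 = 3.

3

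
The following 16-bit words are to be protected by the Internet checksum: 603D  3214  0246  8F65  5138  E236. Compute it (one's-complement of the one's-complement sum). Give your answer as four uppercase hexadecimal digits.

One's-complement addition (fold any carry out of bit 15 back into bit 0):
  0x603D + 0x3214 = 0x09251
  0x9251 + 0x0246 = 0x09497
  0x9497 + 0x8F65 = 0x123FC → wrap carry → 0x23FD
  0x23FD + 0x5138 = 0x07535
  0x7535 + 0xE236 = 0x1576B → wrap carry → 0x576C
One's-complement sum = 0x576C.
Checksum = ~0x576C & 0xFFFF = 0xA893.

A893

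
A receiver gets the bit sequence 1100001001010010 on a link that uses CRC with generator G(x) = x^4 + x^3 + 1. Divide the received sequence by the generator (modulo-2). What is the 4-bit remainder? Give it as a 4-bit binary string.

Modulo-2 division of 1100001001010010 by 11001:
  pos 0: 11000 XOR 11001 = 00001
  pos 4: 10100 XOR 11001 = 01101
  pos 5: 11011 XOR 11001 = 00010
  pos 8: 10010 XOR 11001 = 01011
  pos 9: 10110 XOR 11001 = 01111
  pos 10: 11111 XOR 11001 = 00110
Remainder = 1100 (nonzero — an error is detected).

1100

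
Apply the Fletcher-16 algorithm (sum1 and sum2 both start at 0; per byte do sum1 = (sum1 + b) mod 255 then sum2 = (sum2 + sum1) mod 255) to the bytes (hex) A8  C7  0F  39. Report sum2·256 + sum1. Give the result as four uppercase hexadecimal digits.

51B8

Running sums (mod 255):
  after byte 0 (A8): sum1=168, sum2=168
  after byte 1 (C7): sum1=112, sum2=25
  after byte 2 (0F): sum1=127, sum2=152
  after byte 3 (39): sum1=184, sum2=81
Checksum = sum2·256 + sum1 = 81·256 + 184 = 20920 = 0x51B8.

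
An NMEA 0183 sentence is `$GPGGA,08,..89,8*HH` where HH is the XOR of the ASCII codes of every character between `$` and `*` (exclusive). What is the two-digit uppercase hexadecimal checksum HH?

4B

XOR the ASCII codes of the payload characters:
  'G' = 0x47 → acc = 0x47
  'P' = 0x50 → acc = 0x17
  'G' = 0x47 → acc = 0x50
  'G' = 0x47 → acc = 0x17
  'A' = 0x41 → acc = 0x56
  ',' = 0x2C → acc = 0x7A
  '0' = 0x30 → acc = 0x4A
  '8' = 0x38 → acc = 0x72
  ',' = 0x2C → acc = 0x5E
  '.' = 0x2E → acc = 0x70
  '.' = 0x2E → acc = 0x5E
  '8' = 0x38 → acc = 0x66
  '9' = 0x39 → acc = 0x5F
  ',' = 0x2C → acc = 0x73
  '8' = 0x38 → acc = 0x4B
Checksum = 0x4B.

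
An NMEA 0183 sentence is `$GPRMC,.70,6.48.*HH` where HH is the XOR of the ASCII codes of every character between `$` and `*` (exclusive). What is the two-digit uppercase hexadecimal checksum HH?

XOR the ASCII codes of the payload characters:
  'G' = 0x47 → acc = 0x47
  'P' = 0x50 → acc = 0x17
  'R' = 0x52 → acc = 0x45
  'M' = 0x4D → acc = 0x08
  'C' = 0x43 → acc = 0x4B
  ',' = 0x2C → acc = 0x67
  '.' = 0x2E → acc = 0x49
  '7' = 0x37 → acc = 0x7E
  '0' = 0x30 → acc = 0x4E
  ',' = 0x2C → acc = 0x62
  '6' = 0x36 → acc = 0x54
  '.' = 0x2E → acc = 0x7A
  '4' = 0x34 → acc = 0x4E
  '8' = 0x38 → acc = 0x76
  '.' = 0x2E → acc = 0x58
Checksum = 0x58.

58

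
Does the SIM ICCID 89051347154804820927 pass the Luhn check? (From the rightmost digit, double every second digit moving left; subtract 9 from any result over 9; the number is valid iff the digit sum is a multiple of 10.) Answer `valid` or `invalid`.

invalid

From the right, keep odd positions and double even positions (subtract 9 from any doubled value over 9):
  doubled (positions 2,4,...): 4 0 7 0 8 2 8 2 0 7 → sum 38
  kept (positions 1,3,...): 7 9 2 4 8 5 7 3 5 9 → sum 59
Total = 97.
97 mod 10 = 7, so the number is invalid.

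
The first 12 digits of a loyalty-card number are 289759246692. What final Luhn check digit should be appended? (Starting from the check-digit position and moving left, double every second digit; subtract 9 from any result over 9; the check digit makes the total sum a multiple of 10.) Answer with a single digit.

1

Partial digits right→left: 2 9 6 6 4 2 9 5 7 9 8 2
Double every second digit counting from the check-digit position (so the 1st, 3rd, 5th, ... of the partial from the right).
  doubled (with −9 where >9): 4 3 8 9 5 7 → sum 36
  kept as-is: 9 6 2 5 9 2 → sum 33
Total = 36 + 33 = 69.
Check digit = (10 − (69 mod 10)) mod 10 = 1.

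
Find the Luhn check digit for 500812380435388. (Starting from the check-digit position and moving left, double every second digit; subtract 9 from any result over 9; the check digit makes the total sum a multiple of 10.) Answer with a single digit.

Partial digits right→left: 8 8 3 5 3 4 0 8 3 2 1 8 0 0 5
Double every second digit counting from the check-digit position (so the 1st, 3rd, 5th, ... of the partial from the right).
  doubled (with −9 where >9): 7 6 6 0 6 2 0 1 → sum 28
  kept as-is: 8 5 4 8 2 8 0 → sum 35
Total = 28 + 35 = 63.
Check digit = (10 − (63 mod 10)) mod 10 = 7.

7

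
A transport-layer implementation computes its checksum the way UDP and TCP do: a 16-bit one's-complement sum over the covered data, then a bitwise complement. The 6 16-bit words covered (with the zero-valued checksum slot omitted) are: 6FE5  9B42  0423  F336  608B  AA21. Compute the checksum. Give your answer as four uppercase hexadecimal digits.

F2D0

One's-complement addition (fold any carry out of bit 15 back into bit 0):
  0x6FE5 + 0x9B42 = 0x10B27 → wrap carry → 0x0B28
  0x0B28 + 0x0423 = 0x00F4B
  0x0F4B + 0xF336 = 0x10281 → wrap carry → 0x0282
  0x0282 + 0x608B = 0x0630D
  0x630D + 0xAA21 = 0x10D2E → wrap carry → 0x0D2F
One's-complement sum = 0x0D2F.
Checksum = ~0x0D2F & 0xFFFF = 0xF2D0.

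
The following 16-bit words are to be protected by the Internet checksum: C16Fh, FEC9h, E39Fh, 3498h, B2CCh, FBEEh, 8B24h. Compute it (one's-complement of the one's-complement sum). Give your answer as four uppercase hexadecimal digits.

One's-complement addition (fold any carry out of bit 15 back into bit 0):
  0xC16F + 0xFEC9 = 0x1C038 → wrap carry → 0xC039
  0xC039 + 0xE39F = 0x1A3D8 → wrap carry → 0xA3D9
  0xA3D9 + 0x3498 = 0x0D871
  0xD871 + 0xB2CC = 0x18B3D → wrap carry → 0x8B3E
  0x8B3E + 0xFBEE = 0x1872C → wrap carry → 0x872D
  0x872D + 0x8B24 = 0x11251 → wrap carry → 0x1252
One's-complement sum = 0x1252.
Checksum = ~0x1252 & 0xFFFF = 0xEDAD.

EDAD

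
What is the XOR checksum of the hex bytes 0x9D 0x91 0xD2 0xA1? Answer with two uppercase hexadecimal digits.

XOR the bytes together:
  start with 0x9D
  0x9D ⊕ 0x91 = 0x0C
  0x0C ⊕ 0xD2 = 0xDE
  0xDE ⊕ 0xA1 = 0x7F

7F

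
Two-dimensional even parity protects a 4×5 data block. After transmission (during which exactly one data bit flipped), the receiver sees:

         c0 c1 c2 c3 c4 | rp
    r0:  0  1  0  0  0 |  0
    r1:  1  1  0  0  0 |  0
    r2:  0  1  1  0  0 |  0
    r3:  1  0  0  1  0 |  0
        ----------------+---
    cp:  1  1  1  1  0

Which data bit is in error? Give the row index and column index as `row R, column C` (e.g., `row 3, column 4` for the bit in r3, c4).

row 0, column 0

Recompute each row's even parity and compare to rp:
  r0: data parity 1, sent rp 0 → mismatch
  r1: data parity 0, sent rp 0 → ok
  r2: data parity 0, sent rp 0 → ok
  r3: data parity 0, sent rp 0 → ok
Recompute each column's even parity and compare to cp:
  c0: data parity 0, sent cp 1 → mismatch
  c1: data parity 1, sent cp 1 → ok
  c2: data parity 1, sent cp 1 → ok
  c3: data parity 1, sent cp 1 → ok
  c4: data parity 0, sent cp 0 → ok
Exactly one row (r0) and one column (c0) fail → the flipped bit is at their intersection.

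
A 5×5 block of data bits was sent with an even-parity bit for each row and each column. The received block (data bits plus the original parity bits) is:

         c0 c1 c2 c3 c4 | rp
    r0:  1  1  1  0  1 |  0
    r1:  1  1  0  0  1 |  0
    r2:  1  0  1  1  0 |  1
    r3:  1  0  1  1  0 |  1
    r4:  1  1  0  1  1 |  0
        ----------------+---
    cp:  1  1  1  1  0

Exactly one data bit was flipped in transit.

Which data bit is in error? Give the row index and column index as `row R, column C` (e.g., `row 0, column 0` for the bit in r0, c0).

Recompute each row's even parity and compare to rp:
  r0: data parity 0, sent rp 0 → ok
  r1: data parity 1, sent rp 0 → mismatch
  r2: data parity 1, sent rp 1 → ok
  r3: data parity 1, sent rp 1 → ok
  r4: data parity 0, sent rp 0 → ok
Recompute each column's even parity and compare to cp:
  c0: data parity 1, sent cp 1 → ok
  c1: data parity 1, sent cp 1 → ok
  c2: data parity 1, sent cp 1 → ok
  c3: data parity 1, sent cp 1 → ok
  c4: data parity 1, sent cp 0 → mismatch
Exactly one row (r1) and one column (c4) fail → the flipped bit is at their intersection.

row 1, column 4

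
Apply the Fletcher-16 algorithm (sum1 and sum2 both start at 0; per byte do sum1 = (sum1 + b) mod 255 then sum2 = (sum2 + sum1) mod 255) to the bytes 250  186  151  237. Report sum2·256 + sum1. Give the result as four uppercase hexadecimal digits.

393B

Running sums (mod 255):
  after byte 0 (250): sum1=250, sum2=250
  after byte 1 (186): sum1=181, sum2=176
  after byte 2 (151): sum1=77, sum2=253
  after byte 3 (237): sum1=59, sum2=57
Checksum = sum2·256 + sum1 = 57·256 + 59 = 14651 = 0x393B.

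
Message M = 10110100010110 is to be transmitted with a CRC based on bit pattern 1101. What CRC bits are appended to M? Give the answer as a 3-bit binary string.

001

Append 3 zeros: 10110100010110000. Divide by 1101 (XOR where the leading bit is 1):
  pos 0: 1011 XOR 1101 = 0110
  pos 1: 1100 XOR 1101 = 0001
  pos 4: 1100 XOR 1101 = 0001
  pos 7: 1010 XOR 1101 = 0111
  pos 8: 1111 XOR 1101 = 0010
  pos 10: 1010 XOR 1101 = 0111
  pos 11: 1110 XOR 1101 = 0011
  pos 13: 1100 XOR 1101 = 0001
Remainder (last 3 bits) = 001. This is the CRC / FCS.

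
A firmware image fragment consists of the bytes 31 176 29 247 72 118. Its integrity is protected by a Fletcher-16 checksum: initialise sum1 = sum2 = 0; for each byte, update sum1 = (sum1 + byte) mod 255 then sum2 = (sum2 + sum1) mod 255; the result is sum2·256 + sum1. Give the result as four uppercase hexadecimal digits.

91A3

Running sums (mod 255):
  after byte 0 (31): sum1=31, sum2=31
  after byte 1 (176): sum1=207, sum2=238
  after byte 2 (29): sum1=236, sum2=219
  after byte 3 (247): sum1=228, sum2=192
  after byte 4 (72): sum1=45, sum2=237
  after byte 5 (118): sum1=163, sum2=145
Checksum = sum2·256 + sum1 = 145·256 + 163 = 37283 = 0x91A3.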